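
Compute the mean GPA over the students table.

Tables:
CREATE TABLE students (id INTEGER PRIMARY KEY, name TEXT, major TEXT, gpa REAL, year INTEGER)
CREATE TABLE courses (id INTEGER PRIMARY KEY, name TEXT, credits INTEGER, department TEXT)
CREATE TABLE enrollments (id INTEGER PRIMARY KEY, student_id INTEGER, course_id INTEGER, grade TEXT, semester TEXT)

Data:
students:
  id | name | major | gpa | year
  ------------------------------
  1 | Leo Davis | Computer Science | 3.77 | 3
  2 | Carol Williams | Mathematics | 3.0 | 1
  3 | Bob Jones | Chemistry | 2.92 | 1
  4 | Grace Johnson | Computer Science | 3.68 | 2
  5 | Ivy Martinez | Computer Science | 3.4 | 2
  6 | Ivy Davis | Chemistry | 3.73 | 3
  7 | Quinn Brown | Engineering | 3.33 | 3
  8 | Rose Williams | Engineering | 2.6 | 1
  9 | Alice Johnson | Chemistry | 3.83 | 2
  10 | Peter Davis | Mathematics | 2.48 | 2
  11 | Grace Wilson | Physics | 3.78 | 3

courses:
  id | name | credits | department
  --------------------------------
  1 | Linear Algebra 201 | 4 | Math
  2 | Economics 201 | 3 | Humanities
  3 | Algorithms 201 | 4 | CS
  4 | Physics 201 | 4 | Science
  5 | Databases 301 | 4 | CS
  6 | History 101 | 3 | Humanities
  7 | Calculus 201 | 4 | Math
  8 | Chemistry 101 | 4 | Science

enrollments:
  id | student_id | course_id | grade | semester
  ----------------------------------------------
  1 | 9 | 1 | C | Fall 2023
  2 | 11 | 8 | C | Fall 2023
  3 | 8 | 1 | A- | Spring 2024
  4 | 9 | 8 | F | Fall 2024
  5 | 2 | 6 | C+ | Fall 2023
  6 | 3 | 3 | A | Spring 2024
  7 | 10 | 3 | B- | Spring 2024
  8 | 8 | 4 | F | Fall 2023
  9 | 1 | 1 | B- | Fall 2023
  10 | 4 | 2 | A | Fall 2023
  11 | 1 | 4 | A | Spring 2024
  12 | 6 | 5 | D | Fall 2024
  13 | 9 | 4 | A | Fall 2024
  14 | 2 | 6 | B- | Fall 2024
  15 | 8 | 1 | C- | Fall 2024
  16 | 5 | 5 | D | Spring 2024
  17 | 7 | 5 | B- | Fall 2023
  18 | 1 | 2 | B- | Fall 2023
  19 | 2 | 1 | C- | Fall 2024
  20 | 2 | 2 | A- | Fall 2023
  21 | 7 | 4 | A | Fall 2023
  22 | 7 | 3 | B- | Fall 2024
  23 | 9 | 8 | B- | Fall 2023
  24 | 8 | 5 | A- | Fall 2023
SELECT AVG(gpa) FROM students

Execution result:
3.32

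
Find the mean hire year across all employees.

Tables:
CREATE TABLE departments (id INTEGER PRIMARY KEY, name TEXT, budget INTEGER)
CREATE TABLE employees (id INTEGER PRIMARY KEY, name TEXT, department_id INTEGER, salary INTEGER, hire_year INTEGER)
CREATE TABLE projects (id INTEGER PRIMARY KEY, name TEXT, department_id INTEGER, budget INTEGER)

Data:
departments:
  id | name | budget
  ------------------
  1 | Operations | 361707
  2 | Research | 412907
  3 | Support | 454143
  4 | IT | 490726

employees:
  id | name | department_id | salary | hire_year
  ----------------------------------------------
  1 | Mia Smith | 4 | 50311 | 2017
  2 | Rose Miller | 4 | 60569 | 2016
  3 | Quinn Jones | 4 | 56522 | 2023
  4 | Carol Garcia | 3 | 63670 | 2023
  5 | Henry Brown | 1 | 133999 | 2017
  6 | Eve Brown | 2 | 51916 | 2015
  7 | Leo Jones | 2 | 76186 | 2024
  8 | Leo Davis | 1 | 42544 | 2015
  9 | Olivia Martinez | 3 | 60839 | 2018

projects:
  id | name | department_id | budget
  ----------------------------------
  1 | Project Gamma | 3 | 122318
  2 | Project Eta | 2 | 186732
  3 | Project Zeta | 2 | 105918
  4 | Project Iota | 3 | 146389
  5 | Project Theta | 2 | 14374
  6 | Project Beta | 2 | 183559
SELECT AVG(hire_year) FROM employees

Execution result:
2018.67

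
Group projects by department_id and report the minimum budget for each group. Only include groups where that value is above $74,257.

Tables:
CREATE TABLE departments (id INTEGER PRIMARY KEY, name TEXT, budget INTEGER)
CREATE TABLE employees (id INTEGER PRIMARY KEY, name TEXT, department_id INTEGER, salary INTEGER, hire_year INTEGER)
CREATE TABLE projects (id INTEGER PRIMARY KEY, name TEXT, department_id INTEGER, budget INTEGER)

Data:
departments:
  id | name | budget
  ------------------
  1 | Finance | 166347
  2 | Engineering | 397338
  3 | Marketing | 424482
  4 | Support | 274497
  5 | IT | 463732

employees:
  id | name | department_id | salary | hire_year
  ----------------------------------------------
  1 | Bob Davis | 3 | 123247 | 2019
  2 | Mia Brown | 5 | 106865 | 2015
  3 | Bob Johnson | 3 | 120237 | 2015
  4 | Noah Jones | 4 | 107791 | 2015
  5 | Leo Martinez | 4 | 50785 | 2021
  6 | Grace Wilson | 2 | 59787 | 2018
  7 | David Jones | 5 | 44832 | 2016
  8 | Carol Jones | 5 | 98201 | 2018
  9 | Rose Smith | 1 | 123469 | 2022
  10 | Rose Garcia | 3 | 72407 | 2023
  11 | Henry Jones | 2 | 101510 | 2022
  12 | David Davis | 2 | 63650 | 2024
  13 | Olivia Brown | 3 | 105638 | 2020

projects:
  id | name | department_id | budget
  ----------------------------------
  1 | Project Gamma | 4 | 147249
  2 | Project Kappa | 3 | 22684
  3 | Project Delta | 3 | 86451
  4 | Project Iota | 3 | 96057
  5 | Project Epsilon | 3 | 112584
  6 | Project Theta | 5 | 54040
SELECT department_id, MIN(budget) AS min_budget FROM projects GROUP BY department_id HAVING MIN(budget) > 74257

Execution result:
department_id | min_budget
4 | 147249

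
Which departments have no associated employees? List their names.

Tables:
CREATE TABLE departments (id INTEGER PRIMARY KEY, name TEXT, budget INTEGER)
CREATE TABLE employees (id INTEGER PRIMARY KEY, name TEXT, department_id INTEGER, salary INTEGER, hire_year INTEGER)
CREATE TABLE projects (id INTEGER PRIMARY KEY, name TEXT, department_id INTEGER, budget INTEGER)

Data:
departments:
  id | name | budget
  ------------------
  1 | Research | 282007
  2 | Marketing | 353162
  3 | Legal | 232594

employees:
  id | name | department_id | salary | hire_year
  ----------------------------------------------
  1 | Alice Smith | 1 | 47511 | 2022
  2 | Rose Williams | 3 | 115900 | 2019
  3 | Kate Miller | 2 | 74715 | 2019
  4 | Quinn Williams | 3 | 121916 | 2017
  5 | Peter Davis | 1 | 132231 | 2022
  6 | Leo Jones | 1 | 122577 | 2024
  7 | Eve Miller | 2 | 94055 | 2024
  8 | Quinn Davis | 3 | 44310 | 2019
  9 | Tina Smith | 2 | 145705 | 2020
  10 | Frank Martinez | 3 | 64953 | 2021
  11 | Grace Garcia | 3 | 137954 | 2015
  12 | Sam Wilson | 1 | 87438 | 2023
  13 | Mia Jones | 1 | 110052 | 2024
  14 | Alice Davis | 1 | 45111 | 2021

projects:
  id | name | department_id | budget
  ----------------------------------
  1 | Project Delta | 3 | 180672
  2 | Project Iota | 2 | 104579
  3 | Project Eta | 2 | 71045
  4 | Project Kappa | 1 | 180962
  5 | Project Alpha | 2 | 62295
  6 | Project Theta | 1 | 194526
SELECT p.name FROM departments p LEFT JOIN employees c ON c.department_id = p.id WHERE c.id IS NULL

Execution result:
(no rows)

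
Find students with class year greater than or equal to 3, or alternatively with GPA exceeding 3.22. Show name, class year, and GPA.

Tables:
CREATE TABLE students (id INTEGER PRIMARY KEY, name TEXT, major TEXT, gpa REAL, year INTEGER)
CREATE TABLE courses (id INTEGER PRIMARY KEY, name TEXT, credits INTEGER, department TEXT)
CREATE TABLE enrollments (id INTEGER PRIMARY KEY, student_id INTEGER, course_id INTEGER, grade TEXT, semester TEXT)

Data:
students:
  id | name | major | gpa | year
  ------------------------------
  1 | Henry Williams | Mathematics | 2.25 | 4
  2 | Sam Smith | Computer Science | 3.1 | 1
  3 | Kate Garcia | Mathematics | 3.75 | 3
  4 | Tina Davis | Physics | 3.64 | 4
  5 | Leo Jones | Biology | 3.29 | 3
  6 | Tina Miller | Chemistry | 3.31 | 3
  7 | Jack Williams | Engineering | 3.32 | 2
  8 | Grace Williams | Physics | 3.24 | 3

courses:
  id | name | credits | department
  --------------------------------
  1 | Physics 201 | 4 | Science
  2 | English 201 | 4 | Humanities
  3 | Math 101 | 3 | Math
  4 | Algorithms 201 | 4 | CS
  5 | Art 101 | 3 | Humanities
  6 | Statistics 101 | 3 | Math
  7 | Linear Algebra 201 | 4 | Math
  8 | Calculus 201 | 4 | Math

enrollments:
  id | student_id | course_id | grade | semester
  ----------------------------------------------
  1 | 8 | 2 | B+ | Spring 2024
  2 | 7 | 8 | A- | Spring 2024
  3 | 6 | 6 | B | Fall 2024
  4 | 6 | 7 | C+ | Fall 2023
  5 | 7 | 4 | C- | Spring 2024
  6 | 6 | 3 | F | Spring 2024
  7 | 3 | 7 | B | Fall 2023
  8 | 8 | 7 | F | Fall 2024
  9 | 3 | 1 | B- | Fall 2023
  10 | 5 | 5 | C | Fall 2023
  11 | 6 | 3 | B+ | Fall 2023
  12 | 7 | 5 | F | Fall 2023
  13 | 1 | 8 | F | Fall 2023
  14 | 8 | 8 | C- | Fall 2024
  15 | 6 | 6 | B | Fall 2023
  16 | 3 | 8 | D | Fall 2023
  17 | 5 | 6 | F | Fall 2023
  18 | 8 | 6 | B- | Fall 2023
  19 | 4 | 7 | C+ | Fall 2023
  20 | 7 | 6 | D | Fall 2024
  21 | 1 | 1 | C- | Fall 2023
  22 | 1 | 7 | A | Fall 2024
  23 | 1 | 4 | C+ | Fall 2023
SELECT name, year, gpa FROM students WHERE year >= 3 OR gpa > 3.22

Execution result:
name | year | gpa
Henry Williams | 4 | 2.25
Kate Garcia | 3 | 3.75
Tina Davis | 4 | 3.64
Leo Jones | 3 | 3.29
Tina Miller | 3 | 3.31
Jack Williams | 2 | 3.32
Grace Williams | 3 | 3.24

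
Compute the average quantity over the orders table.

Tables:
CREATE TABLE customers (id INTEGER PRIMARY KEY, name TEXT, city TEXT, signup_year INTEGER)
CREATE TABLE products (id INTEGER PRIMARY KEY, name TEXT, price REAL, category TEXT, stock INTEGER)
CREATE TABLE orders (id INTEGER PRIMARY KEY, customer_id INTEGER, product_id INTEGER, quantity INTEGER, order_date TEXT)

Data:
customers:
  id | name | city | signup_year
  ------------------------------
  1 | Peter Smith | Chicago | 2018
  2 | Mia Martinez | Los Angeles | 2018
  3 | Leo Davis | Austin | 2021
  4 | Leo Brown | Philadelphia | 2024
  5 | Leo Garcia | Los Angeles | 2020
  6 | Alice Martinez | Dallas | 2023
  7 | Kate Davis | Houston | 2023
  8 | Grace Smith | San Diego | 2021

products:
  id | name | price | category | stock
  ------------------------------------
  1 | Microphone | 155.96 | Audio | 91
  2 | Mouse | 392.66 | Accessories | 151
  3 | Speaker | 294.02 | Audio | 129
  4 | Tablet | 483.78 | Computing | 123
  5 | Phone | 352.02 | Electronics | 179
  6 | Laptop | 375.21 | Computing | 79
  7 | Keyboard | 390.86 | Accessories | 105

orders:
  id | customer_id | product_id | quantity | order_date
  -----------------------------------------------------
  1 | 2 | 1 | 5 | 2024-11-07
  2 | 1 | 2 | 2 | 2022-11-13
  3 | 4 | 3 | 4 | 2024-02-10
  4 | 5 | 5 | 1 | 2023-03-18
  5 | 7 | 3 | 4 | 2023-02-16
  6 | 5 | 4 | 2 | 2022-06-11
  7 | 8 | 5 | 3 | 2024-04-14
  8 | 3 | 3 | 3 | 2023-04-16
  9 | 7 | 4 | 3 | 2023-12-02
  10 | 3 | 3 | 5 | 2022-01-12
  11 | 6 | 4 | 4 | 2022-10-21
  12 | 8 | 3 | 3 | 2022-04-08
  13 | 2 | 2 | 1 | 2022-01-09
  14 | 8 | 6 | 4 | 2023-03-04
SELECT AVG(quantity) FROM orders

Execution result:
3.14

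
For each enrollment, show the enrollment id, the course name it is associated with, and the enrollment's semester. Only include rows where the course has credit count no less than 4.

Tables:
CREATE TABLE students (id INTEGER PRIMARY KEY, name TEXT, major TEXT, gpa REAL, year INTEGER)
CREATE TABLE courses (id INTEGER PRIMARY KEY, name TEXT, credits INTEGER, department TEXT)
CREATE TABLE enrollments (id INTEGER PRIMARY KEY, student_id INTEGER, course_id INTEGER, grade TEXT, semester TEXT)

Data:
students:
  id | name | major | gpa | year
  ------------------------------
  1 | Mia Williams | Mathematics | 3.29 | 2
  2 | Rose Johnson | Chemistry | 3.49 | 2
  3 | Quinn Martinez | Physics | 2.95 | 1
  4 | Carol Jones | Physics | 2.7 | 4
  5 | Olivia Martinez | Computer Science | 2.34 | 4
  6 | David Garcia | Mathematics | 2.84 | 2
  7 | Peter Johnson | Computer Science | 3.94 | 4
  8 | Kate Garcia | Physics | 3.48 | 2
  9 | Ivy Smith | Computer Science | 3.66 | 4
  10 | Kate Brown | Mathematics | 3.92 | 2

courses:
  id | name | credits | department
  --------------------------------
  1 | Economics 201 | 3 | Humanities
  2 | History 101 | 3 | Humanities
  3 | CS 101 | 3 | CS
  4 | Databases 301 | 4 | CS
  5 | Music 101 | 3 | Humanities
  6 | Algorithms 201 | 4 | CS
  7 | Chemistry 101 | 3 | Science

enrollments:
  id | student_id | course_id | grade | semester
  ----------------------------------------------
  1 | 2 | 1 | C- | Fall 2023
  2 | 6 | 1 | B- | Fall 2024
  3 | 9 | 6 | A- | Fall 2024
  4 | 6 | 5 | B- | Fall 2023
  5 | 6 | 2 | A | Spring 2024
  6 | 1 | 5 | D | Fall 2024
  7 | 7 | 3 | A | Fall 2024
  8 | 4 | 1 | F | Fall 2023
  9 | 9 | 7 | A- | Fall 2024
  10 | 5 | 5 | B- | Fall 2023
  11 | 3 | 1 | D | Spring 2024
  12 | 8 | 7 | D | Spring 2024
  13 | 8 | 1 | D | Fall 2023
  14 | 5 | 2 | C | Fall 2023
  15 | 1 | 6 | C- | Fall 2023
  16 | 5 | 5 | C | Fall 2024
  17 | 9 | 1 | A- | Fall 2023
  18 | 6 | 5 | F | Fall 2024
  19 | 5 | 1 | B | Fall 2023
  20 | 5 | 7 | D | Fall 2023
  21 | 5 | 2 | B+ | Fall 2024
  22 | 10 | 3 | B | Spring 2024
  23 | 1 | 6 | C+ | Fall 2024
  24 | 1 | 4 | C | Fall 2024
SELECT c.id, p.name AS course, c.semester FROM enrollments c JOIN courses p ON c.course_id = p.id WHERE p.credits >= 4

Execution result:
id | course | semester
3 | Algorithms 201 | Fall 2024
15 | Algorithms 201 | Fall 2023
23 | Algorithms 201 | Fall 2024
24 | Databases 301 | Fall 2024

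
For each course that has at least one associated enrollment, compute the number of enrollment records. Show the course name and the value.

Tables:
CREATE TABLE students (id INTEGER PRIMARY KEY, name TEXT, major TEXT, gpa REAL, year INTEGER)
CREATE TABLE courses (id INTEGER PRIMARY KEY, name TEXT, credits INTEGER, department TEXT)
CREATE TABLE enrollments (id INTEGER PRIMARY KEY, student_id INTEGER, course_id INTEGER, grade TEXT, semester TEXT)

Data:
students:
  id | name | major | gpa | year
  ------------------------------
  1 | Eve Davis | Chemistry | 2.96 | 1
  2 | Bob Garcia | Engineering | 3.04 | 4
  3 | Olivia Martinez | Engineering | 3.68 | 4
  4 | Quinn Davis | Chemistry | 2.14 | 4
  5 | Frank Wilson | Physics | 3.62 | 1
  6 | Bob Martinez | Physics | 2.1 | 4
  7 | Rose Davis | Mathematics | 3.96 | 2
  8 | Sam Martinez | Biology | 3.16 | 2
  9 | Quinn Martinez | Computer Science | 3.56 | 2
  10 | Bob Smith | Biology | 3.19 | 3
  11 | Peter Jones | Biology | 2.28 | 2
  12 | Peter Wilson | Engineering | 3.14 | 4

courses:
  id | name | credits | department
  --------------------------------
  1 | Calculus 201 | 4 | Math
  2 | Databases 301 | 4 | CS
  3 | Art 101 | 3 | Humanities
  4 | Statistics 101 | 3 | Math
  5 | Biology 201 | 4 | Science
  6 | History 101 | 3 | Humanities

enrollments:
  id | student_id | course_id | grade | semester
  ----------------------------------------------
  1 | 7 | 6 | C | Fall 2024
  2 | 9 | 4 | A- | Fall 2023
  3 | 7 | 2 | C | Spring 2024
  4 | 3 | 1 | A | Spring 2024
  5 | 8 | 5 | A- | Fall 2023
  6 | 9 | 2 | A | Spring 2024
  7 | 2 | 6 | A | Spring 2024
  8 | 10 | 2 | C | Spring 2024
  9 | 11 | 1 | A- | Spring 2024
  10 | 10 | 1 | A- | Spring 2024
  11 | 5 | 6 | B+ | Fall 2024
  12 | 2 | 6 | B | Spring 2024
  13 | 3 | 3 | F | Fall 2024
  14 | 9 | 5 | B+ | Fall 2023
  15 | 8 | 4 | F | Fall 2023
SELECT p.name, COUNT(*) AS n FROM enrollments c JOIN courses p ON c.course_id = p.id GROUP BY p.id, p.name

Execution result:
name | n
Calculus 201 | 3
Databases 301 | 3
Art 101 | 1
Statistics 101 | 2
Biology 201 | 2
History 101 | 4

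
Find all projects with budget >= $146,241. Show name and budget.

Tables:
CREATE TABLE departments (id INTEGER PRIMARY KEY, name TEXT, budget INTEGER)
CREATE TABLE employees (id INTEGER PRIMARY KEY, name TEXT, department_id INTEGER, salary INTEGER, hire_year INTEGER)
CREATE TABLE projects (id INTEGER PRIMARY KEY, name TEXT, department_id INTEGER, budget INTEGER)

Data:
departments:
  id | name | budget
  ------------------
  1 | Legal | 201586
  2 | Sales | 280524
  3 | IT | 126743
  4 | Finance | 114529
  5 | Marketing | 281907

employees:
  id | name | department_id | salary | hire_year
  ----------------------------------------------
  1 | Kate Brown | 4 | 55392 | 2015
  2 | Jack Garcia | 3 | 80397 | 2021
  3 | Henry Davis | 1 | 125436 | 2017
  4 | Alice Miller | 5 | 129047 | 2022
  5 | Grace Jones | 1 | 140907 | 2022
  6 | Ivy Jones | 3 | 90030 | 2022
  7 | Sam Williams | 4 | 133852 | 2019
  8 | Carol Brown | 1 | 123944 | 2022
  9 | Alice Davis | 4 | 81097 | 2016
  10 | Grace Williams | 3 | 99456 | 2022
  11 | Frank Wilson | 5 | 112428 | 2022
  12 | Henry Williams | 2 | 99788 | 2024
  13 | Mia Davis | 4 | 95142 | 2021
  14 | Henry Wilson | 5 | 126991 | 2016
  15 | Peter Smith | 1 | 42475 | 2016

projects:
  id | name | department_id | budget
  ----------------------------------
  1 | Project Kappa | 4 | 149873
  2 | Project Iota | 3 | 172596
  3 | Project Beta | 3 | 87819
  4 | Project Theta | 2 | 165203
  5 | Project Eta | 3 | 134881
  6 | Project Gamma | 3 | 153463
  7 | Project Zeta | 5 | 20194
SELECT name, budget FROM projects WHERE budget >= 146241

Execution result:
name | budget
Project Kappa | 149873
Project Iota | 172596
Project Theta | 165203
Project Gamma | 153463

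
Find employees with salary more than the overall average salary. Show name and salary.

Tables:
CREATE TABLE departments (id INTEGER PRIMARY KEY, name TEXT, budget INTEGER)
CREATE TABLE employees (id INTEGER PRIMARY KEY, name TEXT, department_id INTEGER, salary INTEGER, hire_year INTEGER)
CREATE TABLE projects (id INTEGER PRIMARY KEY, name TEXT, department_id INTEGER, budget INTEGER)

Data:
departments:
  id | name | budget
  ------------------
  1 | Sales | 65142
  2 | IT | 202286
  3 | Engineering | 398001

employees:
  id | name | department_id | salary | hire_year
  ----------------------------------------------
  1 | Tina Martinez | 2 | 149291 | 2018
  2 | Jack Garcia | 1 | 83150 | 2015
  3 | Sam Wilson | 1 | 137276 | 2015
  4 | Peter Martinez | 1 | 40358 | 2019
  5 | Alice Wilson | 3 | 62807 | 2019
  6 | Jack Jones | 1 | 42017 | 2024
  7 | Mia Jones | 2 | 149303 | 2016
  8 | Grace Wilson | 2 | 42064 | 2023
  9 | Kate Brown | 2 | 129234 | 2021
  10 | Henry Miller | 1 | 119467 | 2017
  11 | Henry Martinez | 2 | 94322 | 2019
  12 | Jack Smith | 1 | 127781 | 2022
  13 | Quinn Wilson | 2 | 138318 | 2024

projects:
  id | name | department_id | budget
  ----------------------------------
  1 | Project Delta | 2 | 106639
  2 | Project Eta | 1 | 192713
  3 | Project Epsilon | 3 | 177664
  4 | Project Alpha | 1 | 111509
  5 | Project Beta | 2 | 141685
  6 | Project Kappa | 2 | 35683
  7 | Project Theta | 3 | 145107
SELECT name, salary FROM employees WHERE salary > (SELECT AVG(salary) FROM employees)

Execution result:
name | salary
Tina Martinez | 149291
Sam Wilson | 137276
Mia Jones | 149303
Kate Brown | 129234
Henry Miller | 119467
Jack Smith | 127781
Quinn Wilson | 138318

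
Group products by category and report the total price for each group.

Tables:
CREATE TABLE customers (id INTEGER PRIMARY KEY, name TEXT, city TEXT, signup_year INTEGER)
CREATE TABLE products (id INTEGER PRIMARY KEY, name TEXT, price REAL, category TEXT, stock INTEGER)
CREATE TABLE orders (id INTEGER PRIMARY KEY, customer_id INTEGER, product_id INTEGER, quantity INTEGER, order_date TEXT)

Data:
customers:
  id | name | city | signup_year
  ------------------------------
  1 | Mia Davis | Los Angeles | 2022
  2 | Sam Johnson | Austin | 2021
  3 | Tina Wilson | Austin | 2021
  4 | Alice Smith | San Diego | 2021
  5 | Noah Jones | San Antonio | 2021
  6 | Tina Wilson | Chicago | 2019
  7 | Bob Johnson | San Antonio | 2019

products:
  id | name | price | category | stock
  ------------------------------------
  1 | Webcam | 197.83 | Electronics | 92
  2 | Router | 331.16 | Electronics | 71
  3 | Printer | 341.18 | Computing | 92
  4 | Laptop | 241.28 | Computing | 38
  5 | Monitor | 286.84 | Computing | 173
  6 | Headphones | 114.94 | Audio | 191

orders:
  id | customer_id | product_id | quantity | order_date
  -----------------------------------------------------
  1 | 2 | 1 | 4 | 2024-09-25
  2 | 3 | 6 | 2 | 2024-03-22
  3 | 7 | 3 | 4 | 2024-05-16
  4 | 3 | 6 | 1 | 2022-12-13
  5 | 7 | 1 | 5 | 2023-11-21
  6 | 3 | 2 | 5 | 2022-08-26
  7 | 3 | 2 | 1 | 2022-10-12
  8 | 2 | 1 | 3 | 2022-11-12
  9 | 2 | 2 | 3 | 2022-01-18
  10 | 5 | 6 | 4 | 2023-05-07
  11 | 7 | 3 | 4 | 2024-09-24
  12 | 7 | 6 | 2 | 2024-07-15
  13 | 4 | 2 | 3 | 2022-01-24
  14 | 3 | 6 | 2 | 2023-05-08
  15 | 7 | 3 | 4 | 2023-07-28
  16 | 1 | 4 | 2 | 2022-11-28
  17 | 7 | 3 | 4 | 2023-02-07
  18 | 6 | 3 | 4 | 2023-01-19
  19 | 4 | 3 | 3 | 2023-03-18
SELECT category, SUM(price) AS sum_price FROM products GROUP BY category

Execution result:
category | sum_price
Audio | 114.94
Computing | 869.30
Electronics | 528.99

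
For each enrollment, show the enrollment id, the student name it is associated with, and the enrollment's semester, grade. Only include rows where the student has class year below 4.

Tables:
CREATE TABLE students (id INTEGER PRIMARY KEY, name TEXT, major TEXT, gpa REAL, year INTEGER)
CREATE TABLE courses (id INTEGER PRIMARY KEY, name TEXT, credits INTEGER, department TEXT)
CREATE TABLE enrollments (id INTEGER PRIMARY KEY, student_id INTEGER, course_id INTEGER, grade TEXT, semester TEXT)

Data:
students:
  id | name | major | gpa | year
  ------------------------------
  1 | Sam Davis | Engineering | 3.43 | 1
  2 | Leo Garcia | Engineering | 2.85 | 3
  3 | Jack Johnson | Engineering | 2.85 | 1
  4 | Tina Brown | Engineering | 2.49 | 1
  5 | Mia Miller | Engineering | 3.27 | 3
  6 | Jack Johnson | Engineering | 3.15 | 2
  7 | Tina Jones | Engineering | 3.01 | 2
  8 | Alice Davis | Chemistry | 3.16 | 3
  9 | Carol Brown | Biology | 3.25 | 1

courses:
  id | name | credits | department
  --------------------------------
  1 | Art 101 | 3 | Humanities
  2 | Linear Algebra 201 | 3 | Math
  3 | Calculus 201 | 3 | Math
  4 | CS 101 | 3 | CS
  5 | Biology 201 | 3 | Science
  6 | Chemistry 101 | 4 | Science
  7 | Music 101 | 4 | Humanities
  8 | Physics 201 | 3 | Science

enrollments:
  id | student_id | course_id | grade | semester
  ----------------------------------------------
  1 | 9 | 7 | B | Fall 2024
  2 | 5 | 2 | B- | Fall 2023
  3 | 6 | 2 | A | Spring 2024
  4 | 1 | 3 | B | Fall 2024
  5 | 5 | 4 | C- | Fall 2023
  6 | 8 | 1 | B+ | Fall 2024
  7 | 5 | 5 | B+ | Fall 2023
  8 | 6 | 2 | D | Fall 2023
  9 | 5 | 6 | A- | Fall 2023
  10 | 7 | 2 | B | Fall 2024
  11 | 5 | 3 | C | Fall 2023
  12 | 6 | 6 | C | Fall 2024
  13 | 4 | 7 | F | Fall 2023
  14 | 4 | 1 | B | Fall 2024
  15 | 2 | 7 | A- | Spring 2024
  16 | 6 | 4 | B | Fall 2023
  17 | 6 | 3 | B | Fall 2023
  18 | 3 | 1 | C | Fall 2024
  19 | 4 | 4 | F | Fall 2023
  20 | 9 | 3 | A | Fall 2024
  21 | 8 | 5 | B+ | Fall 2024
SELECT c.id, p.name AS student, c.semester, c.grade FROM enrollments c JOIN students p ON c.student_id = p.id WHERE p.year < 4

Execution result:
id | student | semester | grade
1 | Carol Brown | Fall 2024 | B
2 | Mia Miller | Fall 2023 | B-
3 | Jack Johnson | Spring 2024 | A
4 | Sam Davis | Fall 2024 | B
5 | Mia Miller | Fall 2023 | C-
6 | Alice Davis | Fall 2024 | B+
7 | Mia Miller | Fall 2023 | B+
8 | Jack Johnson | Fall 2023 | D
9 | Mia Miller | Fall 2023 | A-
10 | Tina Jones | Fall 2024 | B
11 | Mia Miller | Fall 2023 | C
12 | Jack Johnson | Fall 2024 | C
13 | Tina Brown | Fall 2023 | F
14 | Tina Brown | Fall 2024 | B
15 | Leo Garcia | Spring 2024 | A-
16 | Jack Johnson | Fall 2023 | B
17 | Jack Johnson | Fall 2023 | B
18 | Jack Johnson | Fall 2024 | C
19 | Tina Brown | Fall 2023 | F
20 | Carol Brown | Fall 2024 | A
21 | Alice Davis | Fall 2024 | B+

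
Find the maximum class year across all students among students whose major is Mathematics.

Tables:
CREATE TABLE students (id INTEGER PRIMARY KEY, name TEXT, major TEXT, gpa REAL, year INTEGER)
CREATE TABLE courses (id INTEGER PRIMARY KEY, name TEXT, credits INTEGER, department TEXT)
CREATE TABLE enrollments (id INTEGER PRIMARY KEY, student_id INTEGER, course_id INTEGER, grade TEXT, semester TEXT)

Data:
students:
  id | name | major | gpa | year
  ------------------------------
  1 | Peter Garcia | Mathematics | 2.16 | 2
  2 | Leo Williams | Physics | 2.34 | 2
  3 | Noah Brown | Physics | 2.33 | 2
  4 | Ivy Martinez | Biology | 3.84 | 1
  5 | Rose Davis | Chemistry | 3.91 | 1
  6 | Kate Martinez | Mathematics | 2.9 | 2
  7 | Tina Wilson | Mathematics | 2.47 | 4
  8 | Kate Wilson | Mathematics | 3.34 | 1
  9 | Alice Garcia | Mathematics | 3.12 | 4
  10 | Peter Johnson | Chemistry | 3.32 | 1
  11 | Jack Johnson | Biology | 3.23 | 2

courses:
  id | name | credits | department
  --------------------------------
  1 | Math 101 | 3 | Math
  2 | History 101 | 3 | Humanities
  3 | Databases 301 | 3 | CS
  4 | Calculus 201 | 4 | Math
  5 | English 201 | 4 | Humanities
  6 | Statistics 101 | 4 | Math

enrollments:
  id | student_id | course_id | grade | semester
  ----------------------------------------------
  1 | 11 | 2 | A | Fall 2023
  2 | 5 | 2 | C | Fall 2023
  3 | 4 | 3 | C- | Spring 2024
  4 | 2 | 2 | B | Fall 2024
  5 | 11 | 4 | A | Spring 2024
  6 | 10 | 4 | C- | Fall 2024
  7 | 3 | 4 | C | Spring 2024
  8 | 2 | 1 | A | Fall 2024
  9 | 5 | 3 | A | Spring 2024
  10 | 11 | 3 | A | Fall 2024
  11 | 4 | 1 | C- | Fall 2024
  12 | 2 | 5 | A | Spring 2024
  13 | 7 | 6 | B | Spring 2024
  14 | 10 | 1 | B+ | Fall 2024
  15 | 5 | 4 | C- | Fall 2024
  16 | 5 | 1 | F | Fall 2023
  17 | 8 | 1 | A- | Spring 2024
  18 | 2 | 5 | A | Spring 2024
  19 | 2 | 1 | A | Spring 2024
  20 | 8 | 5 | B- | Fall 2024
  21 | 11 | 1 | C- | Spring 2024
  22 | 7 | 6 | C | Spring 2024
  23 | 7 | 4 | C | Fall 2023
SELECT MAX(year) FROM students WHERE major = 'Mathematics'

Execution result:
4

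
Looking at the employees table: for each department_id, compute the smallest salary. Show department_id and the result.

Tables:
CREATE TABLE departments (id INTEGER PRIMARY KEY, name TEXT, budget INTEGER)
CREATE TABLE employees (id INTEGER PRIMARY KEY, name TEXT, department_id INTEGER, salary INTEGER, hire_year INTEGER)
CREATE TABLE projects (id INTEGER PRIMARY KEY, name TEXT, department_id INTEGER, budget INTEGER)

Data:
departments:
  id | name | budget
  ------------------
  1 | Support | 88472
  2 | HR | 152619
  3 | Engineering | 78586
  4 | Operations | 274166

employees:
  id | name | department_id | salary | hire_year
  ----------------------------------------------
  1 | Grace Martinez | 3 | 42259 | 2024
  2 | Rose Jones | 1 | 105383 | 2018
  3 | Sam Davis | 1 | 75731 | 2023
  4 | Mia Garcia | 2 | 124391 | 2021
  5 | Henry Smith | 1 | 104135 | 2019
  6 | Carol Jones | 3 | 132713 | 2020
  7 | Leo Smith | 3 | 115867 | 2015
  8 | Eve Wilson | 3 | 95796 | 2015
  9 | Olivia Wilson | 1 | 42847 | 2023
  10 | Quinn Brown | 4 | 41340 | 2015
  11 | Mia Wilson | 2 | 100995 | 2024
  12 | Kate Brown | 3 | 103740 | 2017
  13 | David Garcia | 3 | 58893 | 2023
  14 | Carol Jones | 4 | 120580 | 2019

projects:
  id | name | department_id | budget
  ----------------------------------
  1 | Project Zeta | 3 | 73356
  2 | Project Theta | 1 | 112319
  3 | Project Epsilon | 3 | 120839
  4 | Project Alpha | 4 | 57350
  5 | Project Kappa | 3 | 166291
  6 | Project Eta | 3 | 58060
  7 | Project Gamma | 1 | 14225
SELECT department_id, MIN(salary) AS min_salary FROM employees GROUP BY department_id

Execution result:
department_id | min_salary
1 | 42847
2 | 100995
3 | 42259
4 | 41340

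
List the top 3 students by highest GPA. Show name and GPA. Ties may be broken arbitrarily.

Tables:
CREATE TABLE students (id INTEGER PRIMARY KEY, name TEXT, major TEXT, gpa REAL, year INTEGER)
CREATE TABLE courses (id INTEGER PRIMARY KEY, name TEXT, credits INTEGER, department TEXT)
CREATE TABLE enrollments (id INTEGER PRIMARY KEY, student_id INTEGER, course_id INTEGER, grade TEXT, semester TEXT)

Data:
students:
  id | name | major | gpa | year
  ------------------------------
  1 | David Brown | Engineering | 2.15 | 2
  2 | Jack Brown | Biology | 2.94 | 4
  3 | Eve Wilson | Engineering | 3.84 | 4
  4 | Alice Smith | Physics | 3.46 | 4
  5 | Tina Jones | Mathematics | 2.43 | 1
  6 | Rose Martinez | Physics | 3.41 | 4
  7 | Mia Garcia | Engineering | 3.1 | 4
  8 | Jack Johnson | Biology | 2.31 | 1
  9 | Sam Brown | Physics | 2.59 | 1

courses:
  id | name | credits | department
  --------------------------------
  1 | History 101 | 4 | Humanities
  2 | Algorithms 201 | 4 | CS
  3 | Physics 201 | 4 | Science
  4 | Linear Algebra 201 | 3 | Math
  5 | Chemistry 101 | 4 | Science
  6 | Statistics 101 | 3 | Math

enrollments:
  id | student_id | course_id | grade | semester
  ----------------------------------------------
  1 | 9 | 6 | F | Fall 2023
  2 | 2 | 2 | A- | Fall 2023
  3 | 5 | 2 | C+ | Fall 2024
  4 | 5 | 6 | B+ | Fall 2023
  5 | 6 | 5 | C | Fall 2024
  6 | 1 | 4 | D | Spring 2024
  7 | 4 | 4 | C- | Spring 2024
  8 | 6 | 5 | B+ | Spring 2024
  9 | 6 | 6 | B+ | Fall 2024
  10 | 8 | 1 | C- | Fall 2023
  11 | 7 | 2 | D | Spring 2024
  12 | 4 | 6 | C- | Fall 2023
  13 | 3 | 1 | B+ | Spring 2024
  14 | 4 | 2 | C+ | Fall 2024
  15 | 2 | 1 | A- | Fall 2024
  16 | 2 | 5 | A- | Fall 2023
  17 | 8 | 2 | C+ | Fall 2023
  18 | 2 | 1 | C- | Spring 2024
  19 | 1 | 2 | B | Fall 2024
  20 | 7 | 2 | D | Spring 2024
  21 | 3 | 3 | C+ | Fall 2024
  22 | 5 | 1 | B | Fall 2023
SELECT name, gpa FROM students ORDER BY gpa DESC LIMIT 3

Execution result:
name | gpa
Eve Wilson | 3.84
Alice Smith | 3.46
Rose Martinez | 3.41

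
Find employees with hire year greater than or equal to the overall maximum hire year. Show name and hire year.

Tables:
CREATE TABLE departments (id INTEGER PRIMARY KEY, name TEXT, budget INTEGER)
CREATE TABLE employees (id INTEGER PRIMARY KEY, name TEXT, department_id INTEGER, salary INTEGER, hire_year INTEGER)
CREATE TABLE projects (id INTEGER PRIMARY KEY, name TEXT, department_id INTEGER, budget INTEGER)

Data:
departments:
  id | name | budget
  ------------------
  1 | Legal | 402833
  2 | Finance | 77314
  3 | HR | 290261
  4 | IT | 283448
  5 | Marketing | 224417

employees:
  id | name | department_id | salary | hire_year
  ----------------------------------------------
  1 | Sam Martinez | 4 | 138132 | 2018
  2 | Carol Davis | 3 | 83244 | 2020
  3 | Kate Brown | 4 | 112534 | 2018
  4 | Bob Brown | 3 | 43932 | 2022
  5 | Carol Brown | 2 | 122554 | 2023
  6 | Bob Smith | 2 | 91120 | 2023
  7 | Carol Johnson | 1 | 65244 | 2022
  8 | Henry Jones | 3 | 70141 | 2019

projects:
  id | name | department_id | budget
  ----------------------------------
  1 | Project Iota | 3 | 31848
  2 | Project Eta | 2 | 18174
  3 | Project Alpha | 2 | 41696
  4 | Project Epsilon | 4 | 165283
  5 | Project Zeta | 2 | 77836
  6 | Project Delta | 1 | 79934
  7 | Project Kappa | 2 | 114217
SELECT name, hire_year FROM employees WHERE hire_year >= (SELECT MAX(hire_year) FROM employees)

Execution result:
name | hire_year
Carol Brown | 2023
Bob Smith | 2023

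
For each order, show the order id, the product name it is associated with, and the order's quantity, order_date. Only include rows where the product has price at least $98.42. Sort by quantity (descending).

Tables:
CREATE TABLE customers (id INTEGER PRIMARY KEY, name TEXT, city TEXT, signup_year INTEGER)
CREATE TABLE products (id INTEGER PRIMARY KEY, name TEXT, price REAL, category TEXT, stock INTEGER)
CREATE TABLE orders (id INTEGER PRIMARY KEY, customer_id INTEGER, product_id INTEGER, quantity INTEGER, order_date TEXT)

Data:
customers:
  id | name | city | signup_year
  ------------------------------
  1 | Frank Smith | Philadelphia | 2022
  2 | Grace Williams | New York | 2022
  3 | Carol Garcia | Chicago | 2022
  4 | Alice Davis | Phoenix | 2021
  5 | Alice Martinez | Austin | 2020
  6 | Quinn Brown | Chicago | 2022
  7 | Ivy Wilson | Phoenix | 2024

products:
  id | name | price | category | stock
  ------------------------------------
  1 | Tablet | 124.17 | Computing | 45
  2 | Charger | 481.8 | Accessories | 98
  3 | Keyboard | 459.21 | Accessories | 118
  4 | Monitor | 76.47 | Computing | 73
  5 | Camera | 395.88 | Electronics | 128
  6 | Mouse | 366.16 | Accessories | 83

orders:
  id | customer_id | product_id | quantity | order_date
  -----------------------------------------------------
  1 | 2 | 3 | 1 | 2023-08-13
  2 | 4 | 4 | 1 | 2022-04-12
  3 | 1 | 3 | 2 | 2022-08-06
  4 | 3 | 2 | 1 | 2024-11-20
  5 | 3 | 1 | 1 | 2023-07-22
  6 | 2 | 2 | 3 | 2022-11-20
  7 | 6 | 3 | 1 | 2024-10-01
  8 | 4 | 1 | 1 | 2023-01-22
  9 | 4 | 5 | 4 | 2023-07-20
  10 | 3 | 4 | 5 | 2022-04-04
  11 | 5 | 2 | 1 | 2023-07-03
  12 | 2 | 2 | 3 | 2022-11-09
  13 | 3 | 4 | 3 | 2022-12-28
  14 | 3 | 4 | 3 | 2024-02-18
SELECT c.id, p.name AS product, c.quantity, c.order_date FROM orders c JOIN products p ON c.product_id = p.id WHERE p.price >= 98.42 ORDER BY c.quantity DESC

Execution result:
id | product | quantity | order_date
9 | Camera | 4 | 2023-07-20
6 | Charger | 3 | 2022-11-20
12 | Charger | 3 | 2022-11-09
3 | Keyboard | 2 | 2022-08-06
1 | Keyboard | 1 | 2023-08-13
4 | Charger | 1 | 2024-11-20
5 | Tablet | 1 | 2023-07-22
7 | Keyboard | 1 | 2024-10-01
8 | Tablet | 1 | 2023-01-22
11 | Charger | 1 | 2023-07-03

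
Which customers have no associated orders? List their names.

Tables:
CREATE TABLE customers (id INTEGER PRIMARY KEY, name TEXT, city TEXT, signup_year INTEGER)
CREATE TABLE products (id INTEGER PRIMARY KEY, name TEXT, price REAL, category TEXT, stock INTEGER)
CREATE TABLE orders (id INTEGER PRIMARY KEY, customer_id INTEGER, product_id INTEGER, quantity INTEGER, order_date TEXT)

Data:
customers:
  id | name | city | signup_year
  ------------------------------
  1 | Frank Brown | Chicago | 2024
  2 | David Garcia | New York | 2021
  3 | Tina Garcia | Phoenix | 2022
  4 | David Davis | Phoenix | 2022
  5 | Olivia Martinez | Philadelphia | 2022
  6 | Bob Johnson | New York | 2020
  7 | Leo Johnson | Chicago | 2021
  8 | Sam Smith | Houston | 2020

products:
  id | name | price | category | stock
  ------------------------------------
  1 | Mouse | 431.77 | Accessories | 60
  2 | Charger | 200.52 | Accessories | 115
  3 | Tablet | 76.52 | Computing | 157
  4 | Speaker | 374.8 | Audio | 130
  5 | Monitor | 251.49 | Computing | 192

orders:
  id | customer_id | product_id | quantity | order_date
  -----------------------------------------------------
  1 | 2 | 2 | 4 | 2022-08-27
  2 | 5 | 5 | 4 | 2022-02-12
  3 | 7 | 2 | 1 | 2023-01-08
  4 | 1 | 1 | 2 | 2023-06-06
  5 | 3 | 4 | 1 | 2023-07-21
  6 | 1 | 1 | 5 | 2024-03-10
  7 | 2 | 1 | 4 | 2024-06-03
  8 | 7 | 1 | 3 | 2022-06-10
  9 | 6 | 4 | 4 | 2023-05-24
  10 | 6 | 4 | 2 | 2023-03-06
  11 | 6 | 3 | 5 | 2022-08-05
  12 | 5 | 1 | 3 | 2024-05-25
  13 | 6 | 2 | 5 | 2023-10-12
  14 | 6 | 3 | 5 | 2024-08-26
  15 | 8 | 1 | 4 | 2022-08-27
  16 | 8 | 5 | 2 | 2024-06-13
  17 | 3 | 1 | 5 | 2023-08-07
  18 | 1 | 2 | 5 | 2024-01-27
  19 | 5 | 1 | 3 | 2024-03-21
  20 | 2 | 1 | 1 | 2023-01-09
SELECT p.name FROM customers p LEFT JOIN orders c ON c.customer_id = p.id WHERE c.id IS NULL

Execution result:
David Davis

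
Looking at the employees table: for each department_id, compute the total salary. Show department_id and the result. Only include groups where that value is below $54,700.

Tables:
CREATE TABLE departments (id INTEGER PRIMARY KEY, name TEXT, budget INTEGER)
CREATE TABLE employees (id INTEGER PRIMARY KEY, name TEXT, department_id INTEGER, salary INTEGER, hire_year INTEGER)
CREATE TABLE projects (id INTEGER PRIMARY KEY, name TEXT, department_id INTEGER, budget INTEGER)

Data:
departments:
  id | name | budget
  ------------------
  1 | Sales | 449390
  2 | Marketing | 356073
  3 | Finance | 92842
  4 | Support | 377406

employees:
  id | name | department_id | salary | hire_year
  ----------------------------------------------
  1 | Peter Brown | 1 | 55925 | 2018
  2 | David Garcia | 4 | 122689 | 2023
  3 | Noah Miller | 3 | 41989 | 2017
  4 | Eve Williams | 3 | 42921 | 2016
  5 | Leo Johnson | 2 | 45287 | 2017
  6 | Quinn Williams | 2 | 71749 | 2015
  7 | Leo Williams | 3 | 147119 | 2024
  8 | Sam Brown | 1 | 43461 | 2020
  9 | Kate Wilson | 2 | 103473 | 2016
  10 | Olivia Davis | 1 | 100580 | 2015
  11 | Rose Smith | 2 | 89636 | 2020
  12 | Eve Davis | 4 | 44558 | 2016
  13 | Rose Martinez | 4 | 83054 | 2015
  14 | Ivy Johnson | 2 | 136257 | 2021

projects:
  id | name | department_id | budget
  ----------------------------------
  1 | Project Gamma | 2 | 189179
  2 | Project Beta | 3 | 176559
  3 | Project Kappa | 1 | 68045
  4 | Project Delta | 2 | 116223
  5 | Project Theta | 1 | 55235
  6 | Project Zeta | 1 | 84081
SELECT department_id, SUM(salary) AS sum_salary FROM employees GROUP BY department_id HAVING SUM(salary) < 54700

Execution result:
(no rows)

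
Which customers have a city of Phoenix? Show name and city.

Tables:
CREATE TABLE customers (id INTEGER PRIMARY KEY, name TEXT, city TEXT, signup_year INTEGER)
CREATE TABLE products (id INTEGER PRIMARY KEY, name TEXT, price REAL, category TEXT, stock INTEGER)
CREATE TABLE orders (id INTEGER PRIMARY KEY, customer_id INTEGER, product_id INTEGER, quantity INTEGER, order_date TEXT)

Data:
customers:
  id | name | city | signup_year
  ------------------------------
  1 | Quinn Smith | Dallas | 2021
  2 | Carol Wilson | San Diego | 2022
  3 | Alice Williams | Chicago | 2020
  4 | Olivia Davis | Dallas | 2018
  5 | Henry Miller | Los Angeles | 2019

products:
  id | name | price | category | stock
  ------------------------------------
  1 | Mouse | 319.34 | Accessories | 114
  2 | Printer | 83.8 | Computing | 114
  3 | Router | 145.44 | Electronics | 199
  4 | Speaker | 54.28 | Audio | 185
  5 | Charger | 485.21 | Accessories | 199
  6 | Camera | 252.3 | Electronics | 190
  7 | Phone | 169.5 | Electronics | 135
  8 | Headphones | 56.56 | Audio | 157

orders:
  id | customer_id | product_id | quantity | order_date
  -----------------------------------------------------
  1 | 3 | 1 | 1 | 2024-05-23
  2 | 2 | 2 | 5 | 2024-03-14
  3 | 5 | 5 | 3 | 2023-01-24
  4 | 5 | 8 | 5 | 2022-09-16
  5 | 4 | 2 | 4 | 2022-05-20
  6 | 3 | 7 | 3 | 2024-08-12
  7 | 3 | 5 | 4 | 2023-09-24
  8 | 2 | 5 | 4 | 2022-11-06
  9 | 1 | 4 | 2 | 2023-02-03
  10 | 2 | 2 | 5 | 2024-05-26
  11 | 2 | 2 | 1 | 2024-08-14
SELECT name, city FROM customers WHERE city = 'Phoenix'

Execution result:
(no rows)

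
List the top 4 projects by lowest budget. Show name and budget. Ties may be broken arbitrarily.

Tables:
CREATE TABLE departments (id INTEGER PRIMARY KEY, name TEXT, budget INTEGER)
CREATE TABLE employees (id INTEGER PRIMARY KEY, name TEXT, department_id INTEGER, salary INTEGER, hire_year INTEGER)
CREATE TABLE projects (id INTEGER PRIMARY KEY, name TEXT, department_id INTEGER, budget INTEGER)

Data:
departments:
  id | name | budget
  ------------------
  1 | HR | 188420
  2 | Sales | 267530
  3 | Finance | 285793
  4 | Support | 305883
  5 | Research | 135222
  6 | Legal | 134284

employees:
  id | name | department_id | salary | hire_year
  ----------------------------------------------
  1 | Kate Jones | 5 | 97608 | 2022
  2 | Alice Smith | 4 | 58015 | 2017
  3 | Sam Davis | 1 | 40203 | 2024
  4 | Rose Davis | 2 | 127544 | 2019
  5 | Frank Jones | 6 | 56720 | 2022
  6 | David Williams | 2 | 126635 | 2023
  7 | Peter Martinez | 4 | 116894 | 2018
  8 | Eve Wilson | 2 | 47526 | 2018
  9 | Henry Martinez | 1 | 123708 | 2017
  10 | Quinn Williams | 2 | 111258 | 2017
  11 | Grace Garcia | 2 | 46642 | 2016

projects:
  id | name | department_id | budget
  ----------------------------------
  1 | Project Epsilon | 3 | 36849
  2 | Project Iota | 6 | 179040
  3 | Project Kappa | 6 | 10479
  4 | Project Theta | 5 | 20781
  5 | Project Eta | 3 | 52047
SELECT name, budget FROM projects ORDER BY budget ASC LIMIT 4

Execution result:
name | budget
Project Kappa | 10479
Project Theta | 20781
Project Epsilon | 36849
Project Eta | 52047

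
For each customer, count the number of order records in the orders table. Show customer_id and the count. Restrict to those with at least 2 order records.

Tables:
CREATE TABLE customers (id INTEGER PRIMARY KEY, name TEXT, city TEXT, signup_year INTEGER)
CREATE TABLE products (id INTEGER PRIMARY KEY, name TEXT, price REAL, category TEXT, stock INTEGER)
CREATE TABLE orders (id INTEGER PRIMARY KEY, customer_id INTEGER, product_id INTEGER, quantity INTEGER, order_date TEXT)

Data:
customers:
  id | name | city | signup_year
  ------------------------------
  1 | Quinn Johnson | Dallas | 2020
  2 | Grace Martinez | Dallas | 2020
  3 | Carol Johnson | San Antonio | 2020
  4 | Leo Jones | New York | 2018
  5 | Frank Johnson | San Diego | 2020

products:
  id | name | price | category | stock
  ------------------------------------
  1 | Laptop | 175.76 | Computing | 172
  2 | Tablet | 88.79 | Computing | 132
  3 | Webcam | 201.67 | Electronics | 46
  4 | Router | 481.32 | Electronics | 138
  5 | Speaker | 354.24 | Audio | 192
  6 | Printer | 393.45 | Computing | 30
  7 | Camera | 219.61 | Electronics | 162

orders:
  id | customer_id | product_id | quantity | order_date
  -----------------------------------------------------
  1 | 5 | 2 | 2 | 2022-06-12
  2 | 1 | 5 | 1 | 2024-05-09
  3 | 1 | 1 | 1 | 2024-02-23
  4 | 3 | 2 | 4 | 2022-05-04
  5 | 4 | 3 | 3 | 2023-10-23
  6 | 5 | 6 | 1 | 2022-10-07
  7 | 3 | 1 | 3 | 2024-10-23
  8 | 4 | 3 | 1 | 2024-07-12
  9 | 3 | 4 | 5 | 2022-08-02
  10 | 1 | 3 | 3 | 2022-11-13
SELECT customer_id, COUNT(*) AS order_count FROM orders GROUP BY customer_id HAVING COUNT(*) >= 2

Execution result:
customer_id | order_count
1 | 3
3 | 3
4 | 2
5 | 2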